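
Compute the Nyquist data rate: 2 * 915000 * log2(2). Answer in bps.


Rate = 2 * B * log2(M) = 2 * 915000 * 1.0 = 1830000.0

1830000.0 bps


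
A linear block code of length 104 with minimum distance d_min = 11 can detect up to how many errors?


Detection capability = d_min - 1 = 11 - 1 = 10

10 errors


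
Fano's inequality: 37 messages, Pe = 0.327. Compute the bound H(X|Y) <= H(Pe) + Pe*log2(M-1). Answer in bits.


H(Pe) = -Pe*log2(Pe) - (1-Pe)*log2(1-Pe) = -0.327*log2(0.327) - 0.673*log2(0.673) = 0.527332 + 0.384499 = 0.9118. Pe*log2(M-1) = 0.327*log2(36) = 1.690565. Bound = H(Pe) + Pe*log2(M-1) = 0.527332 + 0.384499 + 1.690565 = 2.6024

2.6024 bits


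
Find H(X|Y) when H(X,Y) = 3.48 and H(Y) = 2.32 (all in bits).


H(X|Y) = H(X,Y) - H(Y) = 3.48 - 2.32 = 1.16

1.16 bits


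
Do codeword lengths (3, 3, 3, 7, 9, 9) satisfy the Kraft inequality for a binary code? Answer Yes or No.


Kraft sum = sum(2^(-l_i)) = 0.3867, need <= 1. Result: satisfied (a binary prefix-free code with these lengths exists)

Yes


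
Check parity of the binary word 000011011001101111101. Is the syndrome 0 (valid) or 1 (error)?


Syndrome = XOR of all bits = 0 XOR 0 XOR 0 XOR 0 XOR 1 XOR 1 XOR 0 XOR 1 XOR 1 XOR 0 XOR 0 XOR 1 XOR 1 XOR 0 XOR 1 XOR 1 XOR 1 XOR 1 XOR 1 XOR 0 XOR 1 = 0

0


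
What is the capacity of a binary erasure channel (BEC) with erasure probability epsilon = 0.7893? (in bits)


C = 1 - epsilon = 1 - 0.7893 = 0.2107

0.2107 bits


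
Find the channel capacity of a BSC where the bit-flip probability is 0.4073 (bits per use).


H(p) = -p*log2(p) - (1-p)*log2(1-p) = -0.4073*log2(0.4073) - 0.5927*log2(0.5927) = 0.527794 + 0.447267 = 0.9751. C = 1 - H(p) = 1 - 0.9751 = 0.0249

0.0249 bits


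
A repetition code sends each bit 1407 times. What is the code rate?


Rate = k/n = 1/1407

1/1407


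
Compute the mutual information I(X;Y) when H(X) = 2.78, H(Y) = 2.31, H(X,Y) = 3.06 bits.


I(X;Y) = H(X) + H(Y) - H(X,Y) = 2.78 + 2.31 - 3.06 = 2.03

2.03 bits


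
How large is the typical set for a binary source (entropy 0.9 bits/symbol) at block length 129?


log2|A_typical| = nH = 129 * 0.9 = 116.1, so |A_typical| ~ 2^116.1 = 8.904e+34

8.904e+34


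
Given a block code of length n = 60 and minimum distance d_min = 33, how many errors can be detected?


Detection capability = d_min - 1 = 33 - 1 = 32

32 errors


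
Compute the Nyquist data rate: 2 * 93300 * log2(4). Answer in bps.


Rate = 2 * B * log2(M) = 2 * 93300 * 2.0 = 373200.0

373200.0 bps


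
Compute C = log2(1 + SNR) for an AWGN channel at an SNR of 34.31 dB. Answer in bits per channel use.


SNR_linear = 10^(34.31/10) = 2697.7394; C = log2(1 + SNR_linear) = log2(1 + 2697.7394) = 11.3981

11.3981 bits/channel use


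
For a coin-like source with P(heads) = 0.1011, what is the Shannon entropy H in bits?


H = -p*log2(p) - (1-p)*log2(1-p). -0.1011*log2(0.1011) = 0.334251; -0.8989*log2(0.8989) = 0.138222. H = 0.334251 + 0.138222 = 0.4725

0.4725 bits


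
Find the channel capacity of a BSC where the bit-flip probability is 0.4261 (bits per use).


H(p) = -p*log2(p) - (1-p)*log2(1-p) = -0.4261*log2(0.4261) - 0.5739*log2(0.5739) = 0.524417 + 0.459768 = 0.9842. C = 1 - H(p) = 1 - 0.9842 = 0.0158

0.0158 bits


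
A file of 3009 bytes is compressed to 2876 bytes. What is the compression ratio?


Ratio = original / compressed = 3009 / 2876 = 1.0462

1.0462


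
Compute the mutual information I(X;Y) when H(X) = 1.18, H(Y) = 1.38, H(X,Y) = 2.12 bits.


I(X;Y) = H(X) + H(Y) - H(X,Y) = 1.18 + 1.38 - 2.12 = 0.44

0.44 bits


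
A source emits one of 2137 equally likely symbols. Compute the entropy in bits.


H = log2(n) = log2(2137) = 11.0614

11.0614 bits


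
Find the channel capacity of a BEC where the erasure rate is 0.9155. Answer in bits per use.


C = 1 - epsilon = 1 - 0.9155 = 0.0845

0.0845 bits


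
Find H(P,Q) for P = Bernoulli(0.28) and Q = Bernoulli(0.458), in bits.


H(P,Q) = -p*log2(q) - (1-p)*log2(1-q). -0.28*log2(0.458) = 0.315443; -0.72*log2(0.542) = 0.636217. H(P,Q) = 0.315443 + 0.636217 = 0.9517

0.9517 bits


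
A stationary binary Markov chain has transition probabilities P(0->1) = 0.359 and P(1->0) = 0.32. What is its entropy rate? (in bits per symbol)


Stationary distribution: pi_0 = p10/(p01+p10) = 0.4713, pi_1 = 0.5287. Entropy rate H' = pi_0*H(p01) + pi_1*H(p10) = 0.4713*0.9418 + 0.5287*0.9044 = 0.922

0.922 bits/symbol


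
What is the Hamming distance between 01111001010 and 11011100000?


Count differing positions: ^ . ^ . . ^ . ^ . ^ . = 5 differences

5


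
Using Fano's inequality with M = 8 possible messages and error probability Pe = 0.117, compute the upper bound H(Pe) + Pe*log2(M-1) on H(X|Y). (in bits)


H(Pe) = -Pe*log2(Pe) - (1-Pe)*log2(1-Pe) = -0.117*log2(0.117) - 0.883*log2(0.883) = 0.362164 + 0.158511 = 0.5207. Pe*log2(M-1) = 0.117*log2(7) = 0.328461. Bound = H(Pe) + Pe*log2(M-1) = 0.362164 + 0.158511 + 0.328461 = 0.8491

0.8491 bits


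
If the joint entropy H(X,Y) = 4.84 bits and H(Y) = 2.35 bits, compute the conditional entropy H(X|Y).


H(X|Y) = H(X,Y) - H(Y) = 4.84 - 2.35 = 2.49

2.49 bits


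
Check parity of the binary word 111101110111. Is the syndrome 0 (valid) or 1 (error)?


Syndrome = XOR of all bits = 1 XOR 1 XOR 1 XOR 1 XOR 0 XOR 1 XOR 1 XOR 1 XOR 0 XOR 1 XOR 1 XOR 1 = 0

0


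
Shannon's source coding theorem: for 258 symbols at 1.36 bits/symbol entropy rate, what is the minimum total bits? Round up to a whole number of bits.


Minimum bits >= n * H = 258 * 1.36 = 350.88, rounded up to a whole number of bits = 351

351 bits


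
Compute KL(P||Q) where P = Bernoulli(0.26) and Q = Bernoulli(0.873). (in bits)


KL = p*log2(p/q) + (1-p)*log2((1-p)/(1-q)) = 0.26*log2(0.26/0.873) + 0.74*log2(0.74/0.127) = 1.4273

1.4273 bits


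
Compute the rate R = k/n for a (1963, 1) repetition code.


Rate = k/n = 1/1963

1/1963


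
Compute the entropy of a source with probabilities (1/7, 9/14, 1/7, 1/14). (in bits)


H = -sum(p_i * log2(p_i)). Terms: -(1/7)*log2(1/7) = 0.401051; -(9/14)*log2(9/14) = 0.409776; -(1/7)*log2(1/7) = 0.401051; -(1/14)*log2(1/14) = 0.271954. H = 0.401051 + 0.409776 + 0.401051 + 0.271954 = 1.4838

1.4838 bits


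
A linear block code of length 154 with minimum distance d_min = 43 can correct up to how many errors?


Correction capability = floor((d-1)/2) = floor((43-1)/2) = 21

21 errors


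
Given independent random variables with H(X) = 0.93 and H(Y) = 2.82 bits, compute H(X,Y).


For independent variables, H(X,Y) = H(X) + H(Y) = 0.93 + 2.82 = 3.75

3.75 bits


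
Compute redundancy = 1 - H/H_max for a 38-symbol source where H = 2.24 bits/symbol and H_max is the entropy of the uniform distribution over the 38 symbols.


H_max = log2(K) = log2(38) = 5.2479 bits/symbol. Redundancy = 1 - H/H_max = 1 - 2.24/5.2479 = 1 - 0.4268 = 0.5732

0.5732


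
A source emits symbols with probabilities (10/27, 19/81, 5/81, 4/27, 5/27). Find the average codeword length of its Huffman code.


Huffman construction (repeatedly merge the two least-probable nodes; each merge adds 1 bit to every symbol beneath it): 5/81 + 4/27 = 17/81; 5/27 + 17/81 = 32/81; 19/81 + 10/27 = 49/81; 32/81 + 49/81 = 1. Resulting codeword lengths (in the order the probabilities were given): (2, 2, 3, 3, 2). L_avg = sum(p_i * l_i) = 10/27*2 + 19/81*2 + 5/81*3 + 4/27*3 + 5/27*2 = 179/81 = 2.2099

2.2099 bits


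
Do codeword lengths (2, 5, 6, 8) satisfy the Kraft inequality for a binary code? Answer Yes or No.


Kraft sum = sum(2^(-l_i)) = 0.3008, need <= 1. Result: satisfied (a binary prefix-free code with these lengths exists)

Yes


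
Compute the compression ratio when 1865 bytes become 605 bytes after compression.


Ratio = original / compressed = 1865 / 605 = 3.0826

3.0826


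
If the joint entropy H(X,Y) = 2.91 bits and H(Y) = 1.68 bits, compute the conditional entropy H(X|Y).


H(X|Y) = H(X,Y) - H(Y) = 2.91 - 1.68 = 1.23

1.23 bits


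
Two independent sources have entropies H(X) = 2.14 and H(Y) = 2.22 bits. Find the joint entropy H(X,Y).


For independent variables, H(X,Y) = H(X) + H(Y) = 2.14 + 2.22 = 4.36

4.36 bits


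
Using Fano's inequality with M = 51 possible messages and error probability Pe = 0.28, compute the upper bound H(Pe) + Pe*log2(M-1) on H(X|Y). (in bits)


H(Pe) = -Pe*log2(Pe) - (1-Pe)*log2(1-Pe) = -0.28*log2(0.28) - 0.72*log2(0.72) = 0.514220 + 0.341230 = 0.8555. Pe*log2(M-1) = 0.28*log2(50) = 1.580280. Bound = H(Pe) + Pe*log2(M-1) = 0.514220 + 0.341230 + 1.580280 = 2.4357

2.4357 bits


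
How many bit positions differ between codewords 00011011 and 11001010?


Count differing positions: ^ ^ . ^ . . . ^ = 4 differences

4


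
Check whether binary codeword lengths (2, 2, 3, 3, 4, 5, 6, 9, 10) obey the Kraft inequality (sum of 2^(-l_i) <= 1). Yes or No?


Kraft sum = sum(2^(-l_i)) = 0.8623, need <= 1. Result: satisfied (a binary prefix-free code with these lengths exists)

Yes


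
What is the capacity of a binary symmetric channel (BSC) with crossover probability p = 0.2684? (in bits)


H(p) = -p*log2(p) - (1-p)*log2(1-p) = -0.2684*log2(0.2684) - 0.7316*log2(0.7316) = 0.509301 + 0.329859 = 0.8392. C = 1 - H(p) = 1 - 0.8392 = 0.1608

0.1608 bits


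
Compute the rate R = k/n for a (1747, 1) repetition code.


Rate = k/n = 1/1747

1/1747


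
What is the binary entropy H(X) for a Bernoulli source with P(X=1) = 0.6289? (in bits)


H = -p*log2(p) - (1-p)*log2(1-p). -0.6289*log2(0.6289) = 0.420795; -0.3711*log2(0.3711) = 0.530718. H = 0.420795 + 0.530718 = 0.9515

0.9515 bits


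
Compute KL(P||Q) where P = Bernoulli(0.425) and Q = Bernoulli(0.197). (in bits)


KL = p*log2(p/q) + (1-p)*log2((1-p)/(1-q)) = 0.425*log2(0.425/0.197) + 0.575*log2(0.575/0.803) = 0.1944

0.1944 bits


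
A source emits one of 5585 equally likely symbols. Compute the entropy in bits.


H = log2(n) = log2(5585) = 12.4473

12.4473 bits


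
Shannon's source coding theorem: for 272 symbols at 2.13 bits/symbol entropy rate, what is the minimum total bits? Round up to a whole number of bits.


Minimum bits >= n * H = 272 * 2.13 = 579.36, rounded up to a whole number of bits = 580

580 bits


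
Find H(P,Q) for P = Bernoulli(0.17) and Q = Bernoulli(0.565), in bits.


H(P,Q) = -p*log2(q) - (1-p)*log2(1-q). -0.17*log2(0.565) = 0.140025; -0.83*log2(0.435) = 0.996758. H(P,Q) = 0.140025 + 0.996758 = 1.1368

1.1368 bits


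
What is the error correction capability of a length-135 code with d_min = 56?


Correction capability = floor((d-1)/2) = floor((56-1)/2) = 27

27 errors


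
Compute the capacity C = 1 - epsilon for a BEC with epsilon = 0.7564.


C = 1 - epsilon = 1 - 0.7564 = 0.2436

0.2436 bits


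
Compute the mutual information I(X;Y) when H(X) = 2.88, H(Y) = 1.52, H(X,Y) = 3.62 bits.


I(X;Y) = H(X) + H(Y) - H(X,Y) = 2.88 + 1.52 - 3.62 = 0.78

0.78 bits


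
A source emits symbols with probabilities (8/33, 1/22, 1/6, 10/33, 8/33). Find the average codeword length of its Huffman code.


Huffman construction (repeatedly merge the two least-probable nodes; each merge adds 1 bit to every symbol beneath it): 1/22 + 1/6 = 7/33; 7/33 + 8/33 = 5/11; 8/33 + 10/33 = 6/11; 5/11 + 6/11 = 1. Resulting codeword lengths (in the order the probabilities were given): (2, 3, 3, 2, 2). L_avg = sum(p_i * l_i) = 8/33*2 + 1/22*3 + 1/6*3 + 10/33*2 + 8/33*2 = 73/33 = 2.2121

2.2121 bits


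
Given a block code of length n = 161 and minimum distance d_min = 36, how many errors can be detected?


Detection capability = d_min - 1 = 36 - 1 = 35

35 errors


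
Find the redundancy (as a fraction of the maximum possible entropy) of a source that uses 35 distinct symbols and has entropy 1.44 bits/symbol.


H_max = log2(K) = log2(35) = 5.1293 bits/symbol. Redundancy = 1 - H/H_max = 1 - 1.44/5.1293 = 1 - 0.2807 = 0.7193

0.7193


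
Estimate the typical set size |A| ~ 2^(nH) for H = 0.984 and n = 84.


log2|A_typical| = nH = 84 * 0.984 = 82.656, so |A_typical| ~ 2^82.656 = 7.620e+24

7.620e+24


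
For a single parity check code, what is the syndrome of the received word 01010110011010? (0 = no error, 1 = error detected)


Syndrome = XOR of all bits = 0 XOR 1 XOR 0 XOR 1 XOR 0 XOR 1 XOR 1 XOR 0 XOR 0 XOR 1 XOR 1 XOR 0 XOR 1 XOR 0 = 1

1


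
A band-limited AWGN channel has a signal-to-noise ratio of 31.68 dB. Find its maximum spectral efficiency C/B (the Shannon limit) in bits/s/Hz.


SNR_linear = 10^(31.68/10) = 1472.3125; C/B = log2(1 + SNR_linear) = log2(1 + 1472.3125) = 10.5248

10.5248 bits/s/Hz


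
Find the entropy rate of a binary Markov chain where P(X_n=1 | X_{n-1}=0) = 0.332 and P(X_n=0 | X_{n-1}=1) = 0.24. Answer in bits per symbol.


Stationary distribution: pi_0 = p10/(p01+p10) = 0.4196, pi_1 = 0.5804. Entropy rate H' = pi_0*H(p01) + pi_1*H(p10) = 0.4196*0.917 + 0.5804*0.795 = 0.8462

0.8462 bits/symbol


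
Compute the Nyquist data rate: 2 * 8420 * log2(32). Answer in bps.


Rate = 2 * B * log2(M) = 2 * 8420 * 5.0 = 84200.0

84200.0 bps


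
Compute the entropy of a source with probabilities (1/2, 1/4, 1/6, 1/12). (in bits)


H = -sum(p_i * log2(p_i)). Terms: -(1/2)*log2(1/2) = 0.500000; -(1/4)*log2(1/4) = 0.500000; -(1/6)*log2(1/6) = 0.430827; -(1/12)*log2(1/12) = 0.298747. H = 0.500000 + 0.500000 + 0.430827 + 0.298747 = 1.7296

1.7296 bits


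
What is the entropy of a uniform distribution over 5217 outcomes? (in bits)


H = log2(n) = log2(5217) = 12.349

12.349 bits


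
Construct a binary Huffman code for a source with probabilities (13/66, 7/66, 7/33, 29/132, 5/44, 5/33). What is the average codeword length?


Huffman construction (repeatedly merge the two least-probable nodes; each merge adds 1 bit to every symbol beneath it): 7/66 + 5/44 = 29/132; 5/33 + 13/66 = 23/66; 7/33 + 29/132 = 19/44; 29/132 + 23/66 = 25/44; 19/44 + 25/44 = 1. Resulting codeword lengths (in the order the probabilities were given): (3, 3, 2, 2, 3, 3). L_avg = sum(p_i * l_i) = 13/66*3 + 7/66*3 + 7/33*2 + 29/132*2 + 5/44*3 + 5/33*3 = 113/44 = 2.5682

2.5682 bits


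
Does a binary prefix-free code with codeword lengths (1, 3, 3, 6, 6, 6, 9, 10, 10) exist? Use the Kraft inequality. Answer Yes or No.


Kraft sum = sum(2^(-l_i)) = 0.8008, need <= 1. Result: satisfied (a binary prefix-free code with these lengths exists)

Yes


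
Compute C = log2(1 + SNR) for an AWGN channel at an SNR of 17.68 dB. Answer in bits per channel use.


SNR_linear = 10^(17.68/10) = 58.6138; C = log2(1 + SNR_linear) = log2(1 + 58.6138) = 5.8976

5.8976 bits/channel use


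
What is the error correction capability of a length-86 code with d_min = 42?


Correction capability = floor((d-1)/2) = floor((42-1)/2) = 20

20 errors


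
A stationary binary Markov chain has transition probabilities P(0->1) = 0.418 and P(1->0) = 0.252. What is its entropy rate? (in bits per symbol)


Stationary distribution: pi_0 = p10/(p01+p10) = 0.3761, pi_1 = 0.6239. Entropy rate H' = pi_0*H(p01) + pi_1*H(p10) = 0.3761*0.9805 + 0.6239*0.8144 = 0.8769

0.8769 bits/symbol


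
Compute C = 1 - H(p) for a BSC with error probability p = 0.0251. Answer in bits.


H(p) = -p*log2(p) - (1-p)*log2(1-p) = -0.0251*log2(0.0251) - 0.9749*log2(0.9749) = 0.133436 + 0.035753 = 0.1692. C = 1 - H(p) = 1 - 0.1692 = 0.8308

0.8308 bits


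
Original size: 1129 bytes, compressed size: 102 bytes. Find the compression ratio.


Ratio = original / compressed = 1129 / 102 = 11.0686

11.0686


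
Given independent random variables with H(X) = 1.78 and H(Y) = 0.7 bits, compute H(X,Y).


For independent variables, H(X,Y) = H(X) + H(Y) = 1.78 + 0.7 = 2.48

2.48 bits


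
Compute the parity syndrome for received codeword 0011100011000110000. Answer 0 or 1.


Syndrome = XOR of all bits = 0 XOR 0 XOR 1 XOR 1 XOR 1 XOR 0 XOR 0 XOR 0 XOR 1 XOR 1 XOR 0 XOR 0 XOR 0 XOR 1 XOR 1 XOR 0 XOR 0 XOR 0 XOR 0 = 1

1


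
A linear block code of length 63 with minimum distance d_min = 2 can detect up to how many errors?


Detection capability = d_min - 1 = 2 - 1 = 1

1 errors


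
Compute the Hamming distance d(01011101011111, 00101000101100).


Count differing positions: . ^ ^ ^ . ^ . ^ ^ ^ . . ^ ^ = 9 differences

9


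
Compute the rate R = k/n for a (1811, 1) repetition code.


Rate = k/n = 1/1811

1/1811


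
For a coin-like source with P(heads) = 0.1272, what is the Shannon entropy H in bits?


H = -p*log2(p) - (1-p)*log2(1-p). -0.1272*log2(0.1272) = 0.378398; -0.8728*log2(0.8728) = 0.171311. H = 0.378398 + 0.171311 = 0.5497

0.5497 bits


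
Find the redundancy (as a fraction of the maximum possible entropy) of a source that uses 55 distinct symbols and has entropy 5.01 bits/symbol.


H_max = log2(K) = log2(55) = 5.7814 bits/symbol. Redundancy = 1 - H/H_max = 1 - 5.01/5.7814 = 1 - 0.8666 = 0.1334

0.1334


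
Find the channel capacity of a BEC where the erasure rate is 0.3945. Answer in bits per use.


C = 1 - epsilon = 1 - 0.3945 = 0.6055

0.6055 bits


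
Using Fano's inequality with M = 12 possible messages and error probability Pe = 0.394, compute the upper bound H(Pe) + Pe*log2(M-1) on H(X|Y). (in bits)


H(Pe) = -Pe*log2(Pe) - (1-Pe)*log2(1-Pe) = -0.394*log2(0.394) - 0.606*log2(0.606) = 0.529431 + 0.437902 = 0.9673. Pe*log2(M-1) = 0.394*log2(11) = 1.363016. Bound = H(Pe) + Pe*log2(M-1) = 0.529431 + 0.437902 + 1.363016 = 2.3303

2.3303 bits


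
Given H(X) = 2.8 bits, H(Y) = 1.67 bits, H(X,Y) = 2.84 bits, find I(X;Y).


I(X;Y) = H(X) + H(Y) - H(X,Y) = 2.8 + 1.67 - 2.84 = 1.63

1.63 bits


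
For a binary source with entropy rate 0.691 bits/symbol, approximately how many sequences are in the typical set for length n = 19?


log2|A_typical| = nH = 19 * 0.691 = 13.129, so |A_typical| ~ 2^13.129 = 8.958e+03

8.958e+03


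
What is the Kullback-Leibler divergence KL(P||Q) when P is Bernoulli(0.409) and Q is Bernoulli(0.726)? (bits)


KL = p*log2(p/q) + (1-p)*log2((1-p)/(1-q)) = 0.409*log2(0.409/0.726) + 0.591*log2(0.591/0.274) = 0.3168

0.3168 bits


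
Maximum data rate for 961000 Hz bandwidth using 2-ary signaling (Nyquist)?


Rate = 2 * B * log2(M) = 2 * 961000 * 1.0 = 1922000.0

1922000.0 bps


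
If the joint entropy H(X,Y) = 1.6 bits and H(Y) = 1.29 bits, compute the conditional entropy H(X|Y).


H(X|Y) = H(X,Y) - H(Y) = 1.6 - 1.29 = 0.31

0.31 bits


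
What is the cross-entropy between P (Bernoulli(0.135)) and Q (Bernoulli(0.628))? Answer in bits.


H(P,Q) = -p*log2(q) - (1-p)*log2(1-q). -0.135*log2(0.628) = 0.090607; -0.865*log2(0.372) = 1.234031. H(P,Q) = 0.090607 + 1.234031 = 1.3246

1.3246 bits


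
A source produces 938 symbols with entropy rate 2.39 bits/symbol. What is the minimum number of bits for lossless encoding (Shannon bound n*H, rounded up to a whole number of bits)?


Minimum bits >= n * H = 938 * 2.39 = 2241.82, rounded up to a whole number of bits = 2242

2242 bits


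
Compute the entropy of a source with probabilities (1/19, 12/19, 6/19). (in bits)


H = -sum(p_i * log2(p_i)). Terms: -(1/19)*log2(1/19) = 0.223575; -(12/19)*log2(12/19) = 0.418715; -(6/19)*log2(6/19) = 0.525147. H = 0.223575 + 0.418715 + 0.525147 = 1.1674

1.1674 bits


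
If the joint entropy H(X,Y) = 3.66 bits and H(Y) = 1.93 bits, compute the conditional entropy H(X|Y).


H(X|Y) = H(X,Y) - H(Y) = 3.66 - 1.93 = 1.73

1.73 bits


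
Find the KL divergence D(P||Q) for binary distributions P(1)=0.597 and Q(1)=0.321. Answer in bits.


KL = p*log2(p/q) + (1-p)*log2((1-p)/(1-q)) = 0.597*log2(0.597/0.321) + 0.403*log2(0.403/0.679) = 0.2311

0.2311 bits


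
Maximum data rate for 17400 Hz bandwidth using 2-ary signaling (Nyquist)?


Rate = 2 * B * log2(M) = 2 * 17400 * 1.0 = 34800.0

34800.0 bps


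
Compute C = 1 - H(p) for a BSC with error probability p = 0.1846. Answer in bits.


H(p) = -p*log2(p) - (1-p)*log2(1-p) = -0.1846*log2(0.1846) - 0.8154*log2(0.8154) = 0.449967 + 0.240070 = 0.69. C = 1 - H(p) = 1 - 0.69 = 0.31

0.31 bits


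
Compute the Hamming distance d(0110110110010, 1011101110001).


Count differing positions: ^ ^ . ^ . ^ ^ . . . . ^ ^ = 7 differences

7


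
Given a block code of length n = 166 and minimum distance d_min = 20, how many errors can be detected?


Detection capability = d_min - 1 = 20 - 1 = 19

19 errors


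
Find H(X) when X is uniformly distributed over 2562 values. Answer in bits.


H = log2(n) = log2(2562) = 11.3231

11.3231 bits


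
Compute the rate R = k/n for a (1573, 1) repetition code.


Rate = k/n = 1/1573

1/1573


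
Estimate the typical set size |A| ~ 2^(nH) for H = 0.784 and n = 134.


log2|A_typical| = nH = 134 * 0.784 = 105.056, so |A_typical| ~ 2^105.056 = 4.217e+31

4.217e+31


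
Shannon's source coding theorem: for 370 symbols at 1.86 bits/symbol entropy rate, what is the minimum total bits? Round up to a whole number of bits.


Minimum bits >= n * H = 370 * 1.86 = 688.2, rounded up to a whole number of bits = 689

689 bits


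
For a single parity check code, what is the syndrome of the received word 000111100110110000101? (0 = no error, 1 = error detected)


Syndrome = XOR of all bits = 0 XOR 0 XOR 0 XOR 1 XOR 1 XOR 1 XOR 1 XOR 0 XOR 0 XOR 1 XOR 1 XOR 0 XOR 1 XOR 1 XOR 0 XOR 0 XOR 0 XOR 0 XOR 1 XOR 0 XOR 1 = 0

0


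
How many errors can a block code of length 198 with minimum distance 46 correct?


Correction capability = floor((d-1)/2) = floor((46-1)/2) = 22

22 errors


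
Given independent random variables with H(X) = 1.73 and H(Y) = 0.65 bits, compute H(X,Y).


For independent variables, H(X,Y) = H(X) + H(Y) = 1.73 + 0.65 = 2.38

2.38 bits


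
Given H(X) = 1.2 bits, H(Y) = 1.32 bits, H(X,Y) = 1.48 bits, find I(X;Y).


I(X;Y) = H(X) + H(Y) - H(X,Y) = 1.2 + 1.32 - 1.48 = 1.04

1.04 bits


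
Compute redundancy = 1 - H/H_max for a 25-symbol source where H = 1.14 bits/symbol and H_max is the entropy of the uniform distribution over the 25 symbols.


H_max = log2(K) = log2(25) = 4.6439 bits/symbol. Redundancy = 1 - H/H_max = 1 - 1.14/4.6439 = 1 - 0.2455 = 0.7545

0.7545


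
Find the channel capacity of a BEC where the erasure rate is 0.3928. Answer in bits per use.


C = 1 - epsilon = 1 - 0.3928 = 0.6072

0.6072 bits


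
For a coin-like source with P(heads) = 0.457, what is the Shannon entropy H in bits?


H = -p*log2(p) - (1-p)*log2(1-p). -0.457*log2(0.457) = 0.516288; -0.543*log2(0.543) = 0.478370. H = 0.516288 + 0.478370 = 0.9947

0.9947 bits


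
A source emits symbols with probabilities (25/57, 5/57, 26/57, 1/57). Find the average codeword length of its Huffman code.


Huffman construction (repeatedly merge the two least-probable nodes; each merge adds 1 bit to every symbol beneath it): 1/57 + 5/57 = 2/19; 2/19 + 25/57 = 31/57; 26/57 + 31/57 = 1. Resulting codeword lengths (in the order the probabilities were given): (2, 3, 1, 3). L_avg = sum(p_i * l_i) = 25/57*2 + 5/57*3 + 26/57*1 + 1/57*3 = 94/57 = 1.6491

1.6491 bits


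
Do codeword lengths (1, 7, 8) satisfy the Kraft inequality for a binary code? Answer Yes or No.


Kraft sum = sum(2^(-l_i)) = 0.5117, need <= 1. Result: satisfied (a binary prefix-free code with these lengths exists)

Yes


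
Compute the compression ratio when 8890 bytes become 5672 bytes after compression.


Ratio = original / compressed = 8890 / 5672 = 1.5673

1.5673


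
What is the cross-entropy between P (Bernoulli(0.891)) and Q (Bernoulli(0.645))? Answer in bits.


H(P,Q) = -p*log2(q) - (1-p)*log2(1-q). -0.891*log2(0.645) = 0.563672; -0.109*log2(0.355) = 0.162858. H(P,Q) = 0.563672 + 0.162858 = 0.7265

0.7265 bits


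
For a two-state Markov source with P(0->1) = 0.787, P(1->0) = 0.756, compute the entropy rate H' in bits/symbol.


Stationary distribution: pi_0 = p10/(p01+p10) = 0.49, pi_1 = 0.51. Entropy rate H' = pi_0*H(p01) + pi_1*H(p10) = 0.49*0.7472 + 0.51*0.8016 = 0.775

0.775 bits/symbol


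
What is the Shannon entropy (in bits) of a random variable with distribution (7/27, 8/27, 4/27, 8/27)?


H = -sum(p_i * log2(p_i)). Terms: -(7/27)*log2(7/27) = 0.504916; -(8/27)*log2(8/27) = 0.519967; -(4/27)*log2(4/27) = 0.408131; -(8/27)*log2(8/27) = 0.519967. H = 0.504916 + 0.519967 + 0.408131 + 0.519967 = 1.953

1.953 bits


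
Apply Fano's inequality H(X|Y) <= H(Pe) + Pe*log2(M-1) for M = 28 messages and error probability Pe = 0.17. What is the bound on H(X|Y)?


H(Pe) = -Pe*log2(Pe) - (1-Pe)*log2(1-Pe) = -0.17*log2(0.17) - 0.83*log2(0.83) = 0.434587 + 0.223118 = 0.6577. Pe*log2(M-1) = 0.17*log2(27) = 0.808331. Bound = H(Pe) + Pe*log2(M-1) = 0.434587 + 0.223118 + 0.808331 = 1.466

1.466 bits


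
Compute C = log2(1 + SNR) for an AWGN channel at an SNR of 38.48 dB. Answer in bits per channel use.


SNR_linear = 10^(38.48/10) = 7046.9307; C = log2(1 + SNR_linear) = log2(1 + 7046.9307) = 12.783

12.783 bits/channel use


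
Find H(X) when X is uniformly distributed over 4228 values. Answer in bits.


H = log2(n) = log2(4228) = 12.0458

12.0458 bits


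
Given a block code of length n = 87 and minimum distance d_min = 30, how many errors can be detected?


Detection capability = d_min - 1 = 30 - 1 = 29

29 errors


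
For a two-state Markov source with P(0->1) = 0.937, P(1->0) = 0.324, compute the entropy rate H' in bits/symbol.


Stationary distribution: pi_0 = p10/(p01+p10) = 0.2569, pi_1 = 0.7431. Entropy rate H' = pi_0*H(p01) + pi_1*H(p10) = 0.2569*0.3392 + 0.7431*0.9087 = 0.7624

0.7624 bits/symbol


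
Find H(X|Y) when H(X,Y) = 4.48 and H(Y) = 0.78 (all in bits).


H(X|Y) = H(X,Y) - H(Y) = 4.48 - 0.78 = 3.7

3.7 bits


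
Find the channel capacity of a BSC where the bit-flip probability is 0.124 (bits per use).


H(p) = -p*log2(p) - (1-p)*log2(1-p) = -0.124*log2(0.124) - 0.876*log2(0.876) = 0.373437 + 0.167314 = 0.5408. C = 1 - H(p) = 1 - 0.5408 = 0.4592

0.4592 bits


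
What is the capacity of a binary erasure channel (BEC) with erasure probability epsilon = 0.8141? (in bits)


C = 1 - epsilon = 1 - 0.8141 = 0.1859

0.1859 bits


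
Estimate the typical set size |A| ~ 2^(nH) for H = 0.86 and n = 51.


log2|A_typical| = nH = 51 * 0.86 = 43.86, so |A_typical| ~ 2^43.86 = 1.597e+13

1.597e+13


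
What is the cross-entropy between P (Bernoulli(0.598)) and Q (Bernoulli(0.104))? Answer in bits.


H(P,Q) = -p*log2(q) - (1-p)*log2(1-q). -0.598*log2(0.104) = 1.952676; -0.402*log2(0.896) = 0.063689. H(P,Q) = 1.952676 + 0.063689 = 2.0164

2.0164 bits


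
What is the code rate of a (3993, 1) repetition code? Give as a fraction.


Rate = k/n = 1/3993

1/3993


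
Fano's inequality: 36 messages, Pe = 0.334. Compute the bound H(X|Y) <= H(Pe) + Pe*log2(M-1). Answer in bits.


H(Pe) = -Pe*log2(Pe) - (1-Pe)*log2(1-Pe) = -0.334*log2(0.334) - 0.666*log2(0.666) = 0.528415 + 0.390546 = 0.919. Pe*log2(M-1) = 0.334*log2(35) = 1.713181. Bound = H(Pe) + Pe*log2(M-1) = 0.528415 + 0.390546 + 1.713181 = 2.6321

2.6321 bits


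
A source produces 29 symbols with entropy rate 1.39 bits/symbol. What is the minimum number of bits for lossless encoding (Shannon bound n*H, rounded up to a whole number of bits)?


Minimum bits >= n * H = 29 * 1.39 = 40.31, rounded up to a whole number of bits = 41

41 bits


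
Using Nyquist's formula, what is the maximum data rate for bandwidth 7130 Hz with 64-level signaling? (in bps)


Rate = 2 * B * log2(M) = 2 * 7130 * 6.0 = 85560.0

85560.0 bps


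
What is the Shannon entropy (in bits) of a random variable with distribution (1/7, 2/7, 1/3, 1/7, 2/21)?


H = -sum(p_i * log2(p_i)). Terms: -(1/7)*log2(1/7) = 0.401051; -(2/7)*log2(2/7) = 0.516387; -(1/3)*log2(1/3) = 0.528321; -(1/7)*log2(1/7) = 0.401051; -(2/21)*log2(2/21) = 0.323078. H = 0.401051 + 0.516387 + 0.528321 + 0.401051 + 0.323078 = 2.1699

2.1699 bits


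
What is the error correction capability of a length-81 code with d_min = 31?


Correction capability = floor((d-1)/2) = floor((31-1)/2) = 15

15 errors


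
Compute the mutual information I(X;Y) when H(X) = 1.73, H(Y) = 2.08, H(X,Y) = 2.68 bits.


I(X;Y) = H(X) + H(Y) - H(X,Y) = 1.73 + 2.08 - 2.68 = 1.13

1.13 bits


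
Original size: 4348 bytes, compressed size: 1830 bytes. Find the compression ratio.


Ratio = original / compressed = 4348 / 1830 = 2.376

2.376


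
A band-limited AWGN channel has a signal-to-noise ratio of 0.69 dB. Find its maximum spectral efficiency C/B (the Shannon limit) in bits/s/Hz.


SNR_linear = 10^(0.69/10) = 1.1722; C/B = log2(1 + SNR_linear) = log2(1 + 1.1722) = 1.1192

1.1192 bits/s/Hz


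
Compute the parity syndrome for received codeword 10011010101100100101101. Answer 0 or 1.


Syndrome = XOR of all bits = 1 XOR 0 XOR 0 XOR 1 XOR 1 XOR 0 XOR 1 XOR 0 XOR 1 XOR 0 XOR 1 XOR 1 XOR 0 XOR 0 XOR 1 XOR 0 XOR 0 XOR 1 XOR 0 XOR 1 XOR 1 XOR 0 XOR 1 = 0

0


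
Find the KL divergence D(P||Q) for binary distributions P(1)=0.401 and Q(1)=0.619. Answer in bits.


KL = p*log2(p/q) + (1-p)*log2((1-p)/(1-q)) = 0.401*log2(0.401/0.619) + 0.599*log2(0.599/0.381) = 0.1398

0.1398 bits


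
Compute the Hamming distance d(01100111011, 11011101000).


Count differing positions: ^ . ^ ^ ^ . ^ . . ^ ^ = 7 differences

7


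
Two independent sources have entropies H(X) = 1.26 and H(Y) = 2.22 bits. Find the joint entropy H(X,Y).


For independent variables, H(X,Y) = H(X) + H(Y) = 1.26 + 2.22 = 3.48

3.48 bits


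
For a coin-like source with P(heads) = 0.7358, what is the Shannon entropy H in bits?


H = -p*log2(p) - (1-p)*log2(1-p). -0.7358*log2(0.7358) = 0.325676; -0.2642*log2(0.2642) = 0.507343. H = 0.325676 + 0.507343 = 0.833

0.833 bits


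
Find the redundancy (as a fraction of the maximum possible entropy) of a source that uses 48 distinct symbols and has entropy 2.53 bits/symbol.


H_max = log2(K) = log2(48) = 5.585 bits/symbol. Redundancy = 1 - H/H_max = 1 - 2.53/5.585 = 1 - 0.453 = 0.547

0.547


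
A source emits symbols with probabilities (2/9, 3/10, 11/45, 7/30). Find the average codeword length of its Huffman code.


Huffman construction (repeatedly merge the two least-probable nodes; each merge adds 1 bit to every symbol beneath it): 2/9 + 7/30 = 41/90; 11/45 + 3/10 = 49/90; 41/90 + 49/90 = 1. Resulting codeword lengths (in the order the probabilities were given): (2, 2, 2, 2). L_avg = sum(p_i * l_i) = 2/9*2 + 3/10*2 + 11/45*2 + 7/30*2 = 2

2.0 bits


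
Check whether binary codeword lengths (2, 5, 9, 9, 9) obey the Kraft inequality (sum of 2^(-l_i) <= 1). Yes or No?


Kraft sum = sum(2^(-l_i)) = 0.2871, need <= 1. Result: satisfied (a binary prefix-free code with these lengths exists)

Yes


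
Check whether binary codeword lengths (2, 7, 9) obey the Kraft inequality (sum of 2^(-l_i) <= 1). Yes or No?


Kraft sum = sum(2^(-l_i)) = 0.2598, need <= 1. Result: satisfied (a binary prefix-free code with these lengths exists)

Yes


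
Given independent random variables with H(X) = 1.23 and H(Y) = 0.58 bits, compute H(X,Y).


For independent variables, H(X,Y) = H(X) + H(Y) = 1.23 + 0.58 = 1.81

1.81 bits


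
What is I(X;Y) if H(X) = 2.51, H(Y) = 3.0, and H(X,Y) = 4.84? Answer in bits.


I(X;Y) = H(X) + H(Y) - H(X,Y) = 2.51 + 3.0 - 4.84 = 0.67

0.67 bits


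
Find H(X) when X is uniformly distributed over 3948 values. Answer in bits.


H = log2(n) = log2(3948) = 11.9469

11.9469 bits


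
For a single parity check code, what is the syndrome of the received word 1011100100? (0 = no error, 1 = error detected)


Syndrome = XOR of all bits = 1 XOR 0 XOR 1 XOR 1 XOR 1 XOR 0 XOR 0 XOR 1 XOR 0 XOR 0 = 1

1


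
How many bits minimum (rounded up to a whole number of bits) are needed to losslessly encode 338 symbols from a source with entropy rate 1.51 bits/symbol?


Minimum bits >= n * H = 338 * 1.51 = 510.38, rounded up to a whole number of bits = 511

511 bits


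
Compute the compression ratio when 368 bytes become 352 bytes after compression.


Ratio = original / compressed = 368 / 352 = 1.0455

1.0455


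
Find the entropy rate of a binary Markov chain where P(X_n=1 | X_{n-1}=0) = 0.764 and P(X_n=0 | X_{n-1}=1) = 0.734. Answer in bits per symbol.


Stationary distribution: pi_0 = p10/(p01+p10) = 0.49, pi_1 = 0.51. Entropy rate H' = pi_0*H(p01) + pi_1*H(p10) = 0.49*0.7883 + 0.51*0.8357 = 0.8125

0.8125 bits/symbol


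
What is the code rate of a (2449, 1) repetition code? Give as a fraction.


Rate = k/n = 1/2449

1/2449


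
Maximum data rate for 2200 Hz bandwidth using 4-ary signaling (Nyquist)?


Rate = 2 * B * log2(M) = 2 * 2200 * 2.0 = 8800.0

8800.0 bps


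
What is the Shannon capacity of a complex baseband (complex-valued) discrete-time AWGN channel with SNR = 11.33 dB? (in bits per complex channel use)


SNR_linear = 10^(11.33/10) = 13.5831; C = log2(1 + SNR_linear) = log2(1 + 13.5831) = 3.8662

3.8662 bits/channel use


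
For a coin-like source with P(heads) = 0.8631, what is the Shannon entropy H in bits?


H = -p*log2(p) - (1-p)*log2(1-p). -0.8631*log2(0.8631) = 0.183323; -0.1369*log2(0.1369) = 0.392739. H = 0.183323 + 0.392739 = 0.5761

0.5761 bits


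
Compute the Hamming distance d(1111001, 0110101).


Count differing positions: ^ . . ^ ^ . . = 3 differences

3


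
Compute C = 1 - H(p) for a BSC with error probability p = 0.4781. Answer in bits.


H(p) = -p*log2(p) - (1-p)*log2(1-p) = -0.4781*log2(0.4781) - 0.5219*log2(0.5219) = 0.508993 + 0.489623 = 0.9986. C = 1 - H(p) = 1 - 0.9986 = 0.0014

0.0014 bits


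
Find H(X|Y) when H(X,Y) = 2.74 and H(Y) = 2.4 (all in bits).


H(X|Y) = H(X,Y) - H(Y) = 2.74 - 2.4 = 0.34

0.34 bits


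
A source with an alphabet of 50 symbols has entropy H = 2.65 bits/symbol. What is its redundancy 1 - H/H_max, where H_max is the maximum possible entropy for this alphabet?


H_max = log2(K) = log2(50) = 5.6439 bits/symbol. Redundancy = 1 - H/H_max = 1 - 2.65/5.6439 = 1 - 0.4695 = 0.5305

0.5305


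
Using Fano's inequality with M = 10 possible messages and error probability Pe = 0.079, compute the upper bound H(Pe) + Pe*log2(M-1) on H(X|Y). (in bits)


H(Pe) = -Pe*log2(Pe) - (1-Pe)*log2(1-Pe) = -0.079*log2(0.079) - 0.921*log2(0.921) = 0.289298 + 0.109348 = 0.3986. Pe*log2(M-1) = 0.079*log2(9) = 0.250424. Bound = H(Pe) + Pe*log2(M-1) = 0.289298 + 0.109348 + 0.250424 = 0.6491

0.6491 bits


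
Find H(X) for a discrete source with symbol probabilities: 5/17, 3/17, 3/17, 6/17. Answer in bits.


H = -sum(p_i * log2(p_i)). Terms: -(5/17)*log2(5/17) = 0.519275; -(3/17)*log2(3/17) = 0.441618; -(3/17)*log2(3/17) = 0.441618; -(6/17)*log2(6/17) = 0.530294. H = 0.519275 + 0.441618 + 0.441618 + 0.530294 = 1.9328

1.9328 bits


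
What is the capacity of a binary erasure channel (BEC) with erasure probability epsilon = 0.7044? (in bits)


C = 1 - epsilon = 1 - 0.7044 = 0.2956

0.2956 bits


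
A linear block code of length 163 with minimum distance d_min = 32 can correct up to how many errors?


Correction capability = floor((d-1)/2) = floor((32-1)/2) = 15

15 errors


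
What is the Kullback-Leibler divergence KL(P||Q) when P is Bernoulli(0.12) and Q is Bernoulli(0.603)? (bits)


KL = p*log2(p/q) + (1-p)*log2((1-p)/(1-q)) = 0.12*log2(0.12/0.603) + 0.88*log2(0.88/0.397) = 0.7311

0.7311 bits


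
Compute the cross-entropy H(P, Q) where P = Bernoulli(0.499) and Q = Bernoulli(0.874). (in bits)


H(P,Q) = -p*log2(q) - (1-p)*log2(1-q). -0.499*log2(0.874) = 0.096953; -0.501*log2(0.126) = 1.497241. H(P,Q) = 0.096953 + 1.497241 = 1.5942

1.5942 bits


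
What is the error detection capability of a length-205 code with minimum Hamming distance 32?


Detection capability = d_min - 1 = 32 - 1 = 31

31 errors


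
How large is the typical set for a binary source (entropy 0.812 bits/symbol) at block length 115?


log2|A_typical| = nH = 115 * 0.812 = 93.38, so |A_typical| ~ 2^93.38 = 1.289e+28

1.289e+28


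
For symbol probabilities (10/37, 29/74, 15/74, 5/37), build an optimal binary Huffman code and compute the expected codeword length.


Huffman construction (repeatedly merge the two least-probable nodes; each merge adds 1 bit to every symbol beneath it): 5/37 + 15/74 = 25/74; 10/37 + 25/74 = 45/74; 29/74 + 45/74 = 1. Resulting codeword lengths (in the order the probabilities were given): (2, 1, 3, 3). L_avg = sum(p_i * l_i) = 10/37*2 + 29/74*1 + 15/74*3 + 5/37*3 = 72/37 = 1.9459

1.9459 bits


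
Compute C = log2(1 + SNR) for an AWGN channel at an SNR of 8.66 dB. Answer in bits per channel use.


SNR_linear = 10^(8.66/10) = 7.3451; C = log2(1 + SNR_linear) = log2(1 + 7.3451) = 3.0609

3.0609 bits/channel use


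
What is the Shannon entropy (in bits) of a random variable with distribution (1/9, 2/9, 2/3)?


H = -sum(p_i * log2(p_i)). Terms: -(1/9)*log2(1/9) = 0.352214; -(2/9)*log2(2/9) = 0.482206; -(2/3)*log2(2/3) = 0.389975. H = 0.352214 + 0.482206 + 0.389975 = 1.2244

1.2244 bits


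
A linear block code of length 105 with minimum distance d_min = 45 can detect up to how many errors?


Detection capability = d_min - 1 = 45 - 1 = 44

44 errors


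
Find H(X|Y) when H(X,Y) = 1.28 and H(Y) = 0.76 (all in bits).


H(X|Y) = H(X,Y) - H(Y) = 1.28 - 0.76 = 0.52

0.52 bits


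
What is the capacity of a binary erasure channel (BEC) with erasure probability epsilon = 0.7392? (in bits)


C = 1 - epsilon = 1 - 0.7392 = 0.2608

0.2608 bits


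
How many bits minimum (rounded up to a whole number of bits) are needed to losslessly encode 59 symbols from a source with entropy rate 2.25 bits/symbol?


Minimum bits >= n * H = 59 * 2.25 = 132.75, rounded up to a whole number of bits = 133

133 bits


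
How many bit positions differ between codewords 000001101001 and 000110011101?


Count differing positions: . . . ^ ^ ^ ^ ^ . ^ . . = 6 differences

6


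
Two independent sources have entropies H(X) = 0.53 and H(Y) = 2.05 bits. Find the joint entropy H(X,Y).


For independent variables, H(X,Y) = H(X) + H(Y) = 0.53 + 2.05 = 2.58

2.58 bits


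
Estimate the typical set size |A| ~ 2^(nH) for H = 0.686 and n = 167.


log2|A_typical| = nH = 167 * 0.686 = 114.562, so |A_typical| ~ 2^114.562 = 3.066e+34

3.066e+34


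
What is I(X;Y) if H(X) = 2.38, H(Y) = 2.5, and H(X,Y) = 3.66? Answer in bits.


I(X;Y) = H(X) + H(Y) - H(X,Y) = 2.38 + 2.5 - 3.66 = 1.22

1.22 bits


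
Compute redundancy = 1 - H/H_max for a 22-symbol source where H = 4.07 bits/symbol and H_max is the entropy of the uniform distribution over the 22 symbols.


H_max = log2(K) = log2(22) = 4.4594 bits/symbol. Redundancy = 1 - H/H_max = 1 - 4.07/4.4594 = 1 - 0.9127 = 0.0873

0.0873


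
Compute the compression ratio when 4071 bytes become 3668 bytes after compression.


Ratio = original / compressed = 4071 / 3668 = 1.1099

1.1099


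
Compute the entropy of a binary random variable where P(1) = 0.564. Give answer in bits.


H = -p*log2(p) - (1-p)*log2(1-p). -0.564*log2(0.564) = 0.465995; -0.436*log2(0.436) = 0.522154. H = 0.465995 + 0.522154 = 0.9881

0.9881 bits


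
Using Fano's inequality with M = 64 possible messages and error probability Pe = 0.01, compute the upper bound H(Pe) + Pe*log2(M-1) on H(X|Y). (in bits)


H(Pe) = -Pe*log2(Pe) - (1-Pe)*log2(1-Pe) = -0.01*log2(0.01) - 0.99*log2(0.99) = 0.066439 + 0.014355 = 0.0808. Pe*log2(M-1) = 0.01*log2(63) = 0.059773. Bound = H(Pe) + Pe*log2(M-1) = 0.066439 + 0.014355 + 0.059773 = 0.1406

0.1406 bits


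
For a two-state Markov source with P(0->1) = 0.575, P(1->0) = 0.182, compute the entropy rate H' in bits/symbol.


Stationary distribution: pi_0 = p10/(p01+p10) = 0.2404, pi_1 = 0.7596. Entropy rate H' = pi_0*H(p01) + pi_1*H(p10) = 0.2404*0.9837 + 0.7596*0.6844 = 0.7564

0.7564 bits/symbol
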